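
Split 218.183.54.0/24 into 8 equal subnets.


New prefix = 24 + 3 = 27
Each subnet has 32 addresses
  218.183.54.0/27
  218.183.54.32/27
  218.183.54.64/27
  218.183.54.96/27
  218.183.54.128/27
  218.183.54.160/27
  218.183.54.192/27
  218.183.54.224/27
Subnets: 218.183.54.0/27, 218.183.54.32/27, 218.183.54.64/27, 218.183.54.96/27, 218.183.54.128/27, 218.183.54.160/27, 218.183.54.192/27, 218.183.54.224/27


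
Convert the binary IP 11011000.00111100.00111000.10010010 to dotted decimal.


11011000 = 216
00111100 = 60
00111000 = 56
10010010 = 146
IP: 216.60.56.146


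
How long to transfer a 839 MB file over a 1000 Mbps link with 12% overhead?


Effective throughput = 1000 * (1 - 12/100) = 880 Mbps
File size in Mb = 839 * 8 = 6712 Mb
Time = 6712 / 880
Time = 7.6273 seconds


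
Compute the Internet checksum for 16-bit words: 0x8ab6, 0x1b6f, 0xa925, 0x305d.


Sum all words (with carry folding):
+ 0x8ab6 = 0x8ab6
+ 0x1b6f = 0xa625
+ 0xa925 = 0x4f4b
+ 0x305d = 0x7fa8
One's complement: ~0x7fa8
Checksum = 0x8057


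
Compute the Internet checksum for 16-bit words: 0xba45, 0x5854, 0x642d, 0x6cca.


Sum all words (with carry folding):
+ 0xba45 = 0xba45
+ 0x5854 = 0x129a
+ 0x642d = 0x76c7
+ 0x6cca = 0xe391
One's complement: ~0xe391
Checksum = 0x1c6e


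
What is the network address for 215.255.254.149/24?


IP:   11010111.11111111.11111110.10010101
Mask: 11111111.11111111.11111111.00000000
AND operation:
Net:  11010111.11111111.11111110.00000000
Network: 215.255.254.0/24


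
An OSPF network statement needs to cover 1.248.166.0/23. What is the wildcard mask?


Subnet mask: 255.255.254.0
Wildcard = 255.255.255.255 - subnet mask
255 - 255 = 0
255 - 255 = 0
255 - 254 = 1
255 - 0 = 255
Wildcard: 0.0.1.255


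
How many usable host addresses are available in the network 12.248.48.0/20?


Host bits = 32 - 20 = 12
Total addresses = 2^12 = 4096
Usable = total - 2 (network and broadcast)
Usable hosts: 4094


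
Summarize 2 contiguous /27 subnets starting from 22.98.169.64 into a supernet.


Original prefix: /27
Number of subnets: 2 = 2^1
New prefix = 27 - 1 = 26
Supernet: 22.98.169.64/26


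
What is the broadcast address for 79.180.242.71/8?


Network: 79.0.0.0/8
Host bits = 24
Set all host bits to 1:
Broadcast: 79.255.255.255


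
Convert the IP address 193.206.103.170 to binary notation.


193 = 11000001
206 = 11001110
103 = 01100111
170 = 10101010
Binary: 11000001.11001110.01100111.10101010


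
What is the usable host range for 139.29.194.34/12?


Network: 139.16.0.0
Broadcast: 139.31.255.255
First usable = network + 1
Last usable = broadcast - 1
Range: 139.16.0.1 to 139.31.255.254


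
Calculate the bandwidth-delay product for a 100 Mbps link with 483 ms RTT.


BDP = bandwidth * RTT
= 100 Mbps * 483 ms
= 100 * 1e6 * 483 / 1000 bits
= 48300000 bits
= 6037500 bytes
= 5895.9961 KB
BDP = 48300000 bits (6037500 bytes)


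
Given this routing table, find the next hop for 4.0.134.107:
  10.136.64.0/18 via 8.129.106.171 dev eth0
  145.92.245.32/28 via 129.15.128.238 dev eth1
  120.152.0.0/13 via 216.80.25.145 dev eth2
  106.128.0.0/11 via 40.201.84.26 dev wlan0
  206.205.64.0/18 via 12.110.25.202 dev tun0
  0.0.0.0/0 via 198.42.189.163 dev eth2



Longest prefix match for 4.0.134.107:
  /18 10.136.64.0: no
  /28 145.92.245.32: no
  /13 120.152.0.0: no
  /11 106.128.0.0: no
  /18 206.205.64.0: no
  /0 0.0.0.0: MATCH
Selected: next-hop 198.42.189.163 via eth2 (matched /0)


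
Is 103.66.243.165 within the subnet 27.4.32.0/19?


Subnet network: 27.4.32.0
Test IP AND mask: 103.66.224.0
No, 103.66.243.165 is not in 27.4.32.0/19


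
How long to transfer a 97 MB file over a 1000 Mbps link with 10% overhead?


Effective throughput = 1000 * (1 - 10/100) = 900 Mbps
File size in Mb = 97 * 8 = 776 Mb
Time = 776 / 900
Time = 0.8622 seconds


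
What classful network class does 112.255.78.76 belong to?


First octet: 112
Binary: 01110000
0xxxxxxx -> Class A (1-126)
Class A, default mask 255.0.0.0 (/8)


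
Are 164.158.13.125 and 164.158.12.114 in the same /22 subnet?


Mask: 255.255.252.0
164.158.13.125 AND mask = 164.158.12.0
164.158.12.114 AND mask = 164.158.12.0
Yes, same subnet (164.158.12.0)


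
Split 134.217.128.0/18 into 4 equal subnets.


New prefix = 18 + 2 = 20
Each subnet has 4096 addresses
  134.217.128.0/20
  134.217.144.0/20
  134.217.160.0/20
  134.217.176.0/20
Subnets: 134.217.128.0/20, 134.217.144.0/20, 134.217.160.0/20, 134.217.176.0/20


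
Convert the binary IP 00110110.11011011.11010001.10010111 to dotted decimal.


00110110 = 54
11011011 = 219
11010001 = 209
10010111 = 151
IP: 54.219.209.151


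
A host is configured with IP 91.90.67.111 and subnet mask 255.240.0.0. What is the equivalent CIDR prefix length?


Binary: 11111111.11110000.00000000.00000000
Count leading 1s
Prefix: /12


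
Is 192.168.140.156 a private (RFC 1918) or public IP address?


RFC 1918 private ranges:
  10.0.0.0/8 (10.0.0.0 - 10.255.255.255)
  172.16.0.0/12 (172.16.0.0 - 172.31.255.255)
  192.168.0.0/16 (192.168.0.0 - 192.168.255.255)
Private (in 192.168.0.0/16)


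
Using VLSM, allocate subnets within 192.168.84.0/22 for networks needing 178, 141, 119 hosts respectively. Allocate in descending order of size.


178 hosts -> /24 (254 usable): 192.168.84.0/24
141 hosts -> /24 (254 usable): 192.168.85.0/24
119 hosts -> /25 (126 usable): 192.168.86.0/25
Allocation: 192.168.84.0/24 (178 hosts, 254 usable); 192.168.85.0/24 (141 hosts, 254 usable); 192.168.86.0/25 (119 hosts, 126 usable)


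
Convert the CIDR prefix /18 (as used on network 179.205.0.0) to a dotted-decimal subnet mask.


/18 means 18 network bits, 14 host bits
Binary: 11111111111111111100000000000000
Mask: 255.255.192.0


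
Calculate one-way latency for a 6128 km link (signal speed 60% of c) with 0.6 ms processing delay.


Speed = 0.6 * 3e5 km/s = 180000 km/s
Propagation delay = 6128 / 180000 = 0.034 s = 34.0444 ms
Processing delay = 0.6 ms
Total one-way latency = 34.6444 ms


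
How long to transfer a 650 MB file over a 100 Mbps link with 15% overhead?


Effective throughput = 100 * (1 - 15/100) = 85 Mbps
File size in Mb = 650 * 8 = 5200 Mb
Time = 5200 / 85
Time = 61.1765 seconds


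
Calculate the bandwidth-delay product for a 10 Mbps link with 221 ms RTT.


BDP = bandwidth * RTT
= 10 Mbps * 221 ms
= 10 * 1e6 * 221 / 1000 bits
= 2210000 bits
= 276250 bytes
= 269.7754 KB
BDP = 2210000 bits (276250 bytes)


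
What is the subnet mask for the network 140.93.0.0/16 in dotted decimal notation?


/16 means 16 network bits, 16 host bits
Binary: 11111111111111110000000000000000
Mask: 255.255.0.0


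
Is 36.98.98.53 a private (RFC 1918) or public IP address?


RFC 1918 private ranges:
  10.0.0.0/8 (10.0.0.0 - 10.255.255.255)
  172.16.0.0/12 (172.16.0.0 - 172.31.255.255)
  192.168.0.0/16 (192.168.0.0 - 192.168.255.255)
Public (not in any RFC 1918 range)


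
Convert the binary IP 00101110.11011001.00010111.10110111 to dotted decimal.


00101110 = 46
11011001 = 217
00010111 = 23
10110111 = 183
IP: 46.217.23.183


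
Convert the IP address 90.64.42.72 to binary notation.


90 = 01011010
64 = 01000000
42 = 00101010
72 = 01001000
Binary: 01011010.01000000.00101010.01001000


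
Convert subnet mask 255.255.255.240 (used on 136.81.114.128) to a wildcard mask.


Subnet mask: 255.255.255.240
Wildcard = 255.255.255.255 - subnet mask
255 - 255 = 0
255 - 255 = 0
255 - 255 = 0
255 - 240 = 15
Wildcard: 0.0.0.15


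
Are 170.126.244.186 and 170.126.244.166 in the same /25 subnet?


Mask: 255.255.255.128
170.126.244.186 AND mask = 170.126.244.128
170.126.244.166 AND mask = 170.126.244.128
Yes, same subnet (170.126.244.128)


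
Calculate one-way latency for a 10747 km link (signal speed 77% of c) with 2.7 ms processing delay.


Speed = 0.77 * 3e5 km/s = 231000 km/s
Propagation delay = 10747 / 231000 = 0.0465 s = 46.5238 ms
Processing delay = 2.7 ms
Total one-way latency = 49.2238 ms


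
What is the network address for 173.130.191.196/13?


IP:   10101101.10000010.10111111.11000100
Mask: 11111111.11111000.00000000.00000000
AND operation:
Net:  10101101.10000000.00000000.00000000
Network: 173.128.0.0/13


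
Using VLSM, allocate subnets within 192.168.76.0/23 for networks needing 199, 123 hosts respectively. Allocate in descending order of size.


199 hosts -> /24 (254 usable): 192.168.76.0/24
123 hosts -> /25 (126 usable): 192.168.77.0/25
Allocation: 192.168.76.0/24 (199 hosts, 254 usable); 192.168.77.0/25 (123 hosts, 126 usable)


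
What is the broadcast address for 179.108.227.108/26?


Network: 179.108.227.64/26
Host bits = 6
Set all host bits to 1:
Broadcast: 179.108.227.127


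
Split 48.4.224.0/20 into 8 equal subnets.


New prefix = 20 + 3 = 23
Each subnet has 512 addresses
  48.4.224.0/23
  48.4.226.0/23
  48.4.228.0/23
  48.4.230.0/23
  48.4.232.0/23
  48.4.234.0/23
  48.4.236.0/23
  48.4.238.0/23
Subnets: 48.4.224.0/23, 48.4.226.0/23, 48.4.228.0/23, 48.4.230.0/23, 48.4.232.0/23, 48.4.234.0/23, 48.4.236.0/23, 48.4.238.0/23


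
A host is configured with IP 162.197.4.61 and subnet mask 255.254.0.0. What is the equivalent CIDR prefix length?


Binary: 11111111.11111110.00000000.00000000
Count leading 1s
Prefix: /15


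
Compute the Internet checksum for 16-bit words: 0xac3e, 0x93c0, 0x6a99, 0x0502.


Sum all words (with carry folding):
+ 0xac3e = 0xac3e
+ 0x93c0 = 0x3fff
+ 0x6a99 = 0xaa98
+ 0x0502 = 0xaf9a
One's complement: ~0xaf9a
Checksum = 0x5065


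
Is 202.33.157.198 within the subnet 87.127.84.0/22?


Subnet network: 87.127.84.0
Test IP AND mask: 202.33.156.0
No, 202.33.157.198 is not in 87.127.84.0/22


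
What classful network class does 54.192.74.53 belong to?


First octet: 54
Binary: 00110110
0xxxxxxx -> Class A (1-126)
Class A, default mask 255.0.0.0 (/8)


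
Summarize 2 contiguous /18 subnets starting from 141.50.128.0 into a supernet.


Original prefix: /18
Number of subnets: 2 = 2^1
New prefix = 18 - 1 = 17
Supernet: 141.50.128.0/17


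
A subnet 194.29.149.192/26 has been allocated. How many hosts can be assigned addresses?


Host bits = 32 - 26 = 6
Total addresses = 2^6 = 64
Usable = total - 2 (network and broadcast)
Usable hosts: 62


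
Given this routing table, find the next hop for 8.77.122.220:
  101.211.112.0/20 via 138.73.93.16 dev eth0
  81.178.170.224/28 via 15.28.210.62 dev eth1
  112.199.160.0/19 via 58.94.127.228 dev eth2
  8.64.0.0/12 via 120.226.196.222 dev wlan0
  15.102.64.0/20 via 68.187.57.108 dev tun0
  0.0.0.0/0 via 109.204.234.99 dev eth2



Longest prefix match for 8.77.122.220:
  /20 101.211.112.0: no
  /28 81.178.170.224: no
  /19 112.199.160.0: no
  /12 8.64.0.0: MATCH
  /20 15.102.64.0: no
  /0 0.0.0.0: MATCH
Selected: next-hop 120.226.196.222 via wlan0 (matched /12)


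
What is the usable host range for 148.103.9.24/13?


Network: 148.96.0.0
Broadcast: 148.103.255.255
First usable = network + 1
Last usable = broadcast - 1
Range: 148.96.0.1 to 148.103.255.254


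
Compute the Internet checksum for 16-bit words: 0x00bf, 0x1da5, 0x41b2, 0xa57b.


Sum all words (with carry folding):
+ 0x00bf = 0x00bf
+ 0x1da5 = 0x1e64
+ 0x41b2 = 0x6016
+ 0xa57b = 0x0592
One's complement: ~0x0592
Checksum = 0xfa6d


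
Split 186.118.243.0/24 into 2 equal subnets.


New prefix = 24 + 1 = 25
Each subnet has 128 addresses
  186.118.243.0/25
  186.118.243.128/25
Subnets: 186.118.243.0/25, 186.118.243.128/25


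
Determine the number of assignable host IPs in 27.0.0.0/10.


Host bits = 32 - 10 = 22
Total addresses = 2^22 = 4194304
Usable = total - 2 (network and broadcast)
Usable hosts: 4194302


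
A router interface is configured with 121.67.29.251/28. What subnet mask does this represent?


/28 means 28 network bits, 4 host bits
Binary: 11111111111111111111111111110000
Mask: 255.255.255.240


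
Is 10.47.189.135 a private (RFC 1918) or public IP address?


RFC 1918 private ranges:
  10.0.0.0/8 (10.0.0.0 - 10.255.255.255)
  172.16.0.0/12 (172.16.0.0 - 172.31.255.255)
  192.168.0.0/16 (192.168.0.0 - 192.168.255.255)
Private (in 10.0.0.0/8)


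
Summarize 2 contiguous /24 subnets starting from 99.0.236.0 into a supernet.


Original prefix: /24
Number of subnets: 2 = 2^1
New prefix = 24 - 1 = 23
Supernet: 99.0.236.0/23


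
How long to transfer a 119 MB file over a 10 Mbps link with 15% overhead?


Effective throughput = 10 * (1 - 15/100) = 8.5 Mbps
File size in Mb = 119 * 8 = 952 Mb
Time = 952 / 8.5
Time = 112 seconds


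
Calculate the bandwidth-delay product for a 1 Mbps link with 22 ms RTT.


BDP = bandwidth * RTT
= 1 Mbps * 22 ms
= 1 * 1e6 * 22 / 1000 bits
= 22000 bits
= 2750 bytes
= 2.6855 KB
BDP = 22000 bits (2750 bytes)


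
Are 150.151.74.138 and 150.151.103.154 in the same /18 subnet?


Mask: 255.255.192.0
150.151.74.138 AND mask = 150.151.64.0
150.151.103.154 AND mask = 150.151.64.0
Yes, same subnet (150.151.64.0)


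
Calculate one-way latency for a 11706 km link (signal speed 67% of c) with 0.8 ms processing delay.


Speed = 0.67 * 3e5 km/s = 201000 km/s
Propagation delay = 11706 / 201000 = 0.0582 s = 58.2388 ms
Processing delay = 0.8 ms
Total one-way latency = 59.0388 ms


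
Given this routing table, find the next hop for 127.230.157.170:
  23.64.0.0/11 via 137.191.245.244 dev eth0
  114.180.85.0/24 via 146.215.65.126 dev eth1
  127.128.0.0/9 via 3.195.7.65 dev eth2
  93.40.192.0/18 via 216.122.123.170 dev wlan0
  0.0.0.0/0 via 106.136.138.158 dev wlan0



Longest prefix match for 127.230.157.170:
  /11 23.64.0.0: no
  /24 114.180.85.0: no
  /9 127.128.0.0: MATCH
  /18 93.40.192.0: no
  /0 0.0.0.0: MATCH
Selected: next-hop 3.195.7.65 via eth2 (matched /9)


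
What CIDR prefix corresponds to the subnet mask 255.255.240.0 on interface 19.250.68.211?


Binary: 11111111.11111111.11110000.00000000
Count leading 1s
Prefix: /20


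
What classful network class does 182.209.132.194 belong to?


First octet: 182
Binary: 10110110
10xxxxxx -> Class B (128-191)
Class B, default mask 255.255.0.0 (/16)


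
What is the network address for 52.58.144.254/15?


IP:   00110100.00111010.10010000.11111110
Mask: 11111111.11111110.00000000.00000000
AND operation:
Net:  00110100.00111010.00000000.00000000
Network: 52.58.0.0/15


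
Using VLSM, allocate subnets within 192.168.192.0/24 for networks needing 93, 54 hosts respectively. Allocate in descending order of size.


93 hosts -> /25 (126 usable): 192.168.192.0/25
54 hosts -> /26 (62 usable): 192.168.192.128/26
Allocation: 192.168.192.0/25 (93 hosts, 126 usable); 192.168.192.128/26 (54 hosts, 62 usable)


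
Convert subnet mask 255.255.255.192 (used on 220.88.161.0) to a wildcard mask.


Subnet mask: 255.255.255.192
Wildcard = 255.255.255.255 - subnet mask
255 - 255 = 0
255 - 255 = 0
255 - 255 = 0
255 - 192 = 63
Wildcard: 0.0.0.63


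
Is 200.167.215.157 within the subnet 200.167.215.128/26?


Subnet network: 200.167.215.128
Test IP AND mask: 200.167.215.128
Yes, 200.167.215.157 is in 200.167.215.128/26


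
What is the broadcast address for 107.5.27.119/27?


Network: 107.5.27.96/27
Host bits = 5
Set all host bits to 1:
Broadcast: 107.5.27.127


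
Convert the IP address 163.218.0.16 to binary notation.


163 = 10100011
218 = 11011010
0 = 00000000
16 = 00010000
Binary: 10100011.11011010.00000000.00010000


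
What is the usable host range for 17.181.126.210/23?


Network: 17.181.126.0
Broadcast: 17.181.127.255
First usable = network + 1
Last usable = broadcast - 1
Range: 17.181.126.1 to 17.181.127.254


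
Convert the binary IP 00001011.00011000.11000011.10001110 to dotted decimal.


00001011 = 11
00011000 = 24
11000011 = 195
10001110 = 142
IP: 11.24.195.142


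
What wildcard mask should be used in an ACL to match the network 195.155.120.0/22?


Subnet mask: 255.255.252.0
Wildcard = 255.255.255.255 - subnet mask
255 - 255 = 0
255 - 255 = 0
255 - 252 = 3
255 - 0 = 255
Wildcard: 0.0.3.255


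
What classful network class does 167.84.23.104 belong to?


First octet: 167
Binary: 10100111
10xxxxxx -> Class B (128-191)
Class B, default mask 255.255.0.0 (/16)


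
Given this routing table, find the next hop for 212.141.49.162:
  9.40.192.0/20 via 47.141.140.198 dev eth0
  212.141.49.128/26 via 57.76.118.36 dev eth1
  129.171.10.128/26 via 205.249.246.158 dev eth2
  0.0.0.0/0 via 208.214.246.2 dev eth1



Longest prefix match for 212.141.49.162:
  /20 9.40.192.0: no
  /26 212.141.49.128: MATCH
  /26 129.171.10.128: no
  /0 0.0.0.0: MATCH
Selected: next-hop 57.76.118.36 via eth1 (matched /26)


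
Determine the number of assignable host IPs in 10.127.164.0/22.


Host bits = 32 - 22 = 10
Total addresses = 2^10 = 1024
Usable = total - 2 (network and broadcast)
Usable hosts: 1022


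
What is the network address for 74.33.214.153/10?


IP:   01001010.00100001.11010110.10011001
Mask: 11111111.11000000.00000000.00000000
AND operation:
Net:  01001010.00000000.00000000.00000000
Network: 74.0.0.0/10


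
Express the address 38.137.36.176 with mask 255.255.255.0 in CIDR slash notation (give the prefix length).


Binary: 11111111.11111111.11111111.00000000
Count leading 1s
Prefix: /24


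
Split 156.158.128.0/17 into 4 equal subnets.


New prefix = 17 + 2 = 19
Each subnet has 8192 addresses
  156.158.128.0/19
  156.158.160.0/19
  156.158.192.0/19
  156.158.224.0/19
Subnets: 156.158.128.0/19, 156.158.160.0/19, 156.158.192.0/19, 156.158.224.0/19


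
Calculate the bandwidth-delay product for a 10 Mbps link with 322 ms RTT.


BDP = bandwidth * RTT
= 10 Mbps * 322 ms
= 10 * 1e6 * 322 / 1000 bits
= 3220000 bits
= 402500 bytes
= 393.0664 KB
BDP = 3220000 bits (402500 bytes)


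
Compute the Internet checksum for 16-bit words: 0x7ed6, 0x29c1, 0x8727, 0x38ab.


Sum all words (with carry folding):
+ 0x7ed6 = 0x7ed6
+ 0x29c1 = 0xa897
+ 0x8727 = 0x2fbf
+ 0x38ab = 0x686a
One's complement: ~0x686a
Checksum = 0x9795


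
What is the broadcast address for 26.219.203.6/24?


Network: 26.219.203.0/24
Host bits = 8
Set all host bits to 1:
Broadcast: 26.219.203.255


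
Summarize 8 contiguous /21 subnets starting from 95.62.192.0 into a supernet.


Original prefix: /21
Number of subnets: 8 = 2^3
New prefix = 21 - 3 = 18
Supernet: 95.62.192.0/18


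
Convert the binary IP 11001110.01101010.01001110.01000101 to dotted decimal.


11001110 = 206
01101010 = 106
01001110 = 78
01000101 = 69
IP: 206.106.78.69


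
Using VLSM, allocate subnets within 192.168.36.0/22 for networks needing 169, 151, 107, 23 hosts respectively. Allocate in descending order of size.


169 hosts -> /24 (254 usable): 192.168.36.0/24
151 hosts -> /24 (254 usable): 192.168.37.0/24
107 hosts -> /25 (126 usable): 192.168.38.0/25
23 hosts -> /27 (30 usable): 192.168.38.128/27
Allocation: 192.168.36.0/24 (169 hosts, 254 usable); 192.168.37.0/24 (151 hosts, 254 usable); 192.168.38.0/25 (107 hosts, 126 usable); 192.168.38.128/27 (23 hosts, 30 usable)


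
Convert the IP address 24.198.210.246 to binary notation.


24 = 00011000
198 = 11000110
210 = 11010010
246 = 11110110
Binary: 00011000.11000110.11010010.11110110


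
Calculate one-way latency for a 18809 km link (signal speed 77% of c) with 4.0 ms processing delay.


Speed = 0.77 * 3e5 km/s = 231000 km/s
Propagation delay = 18809 / 231000 = 0.0814 s = 81.4242 ms
Processing delay = 4.0 ms
Total one-way latency = 85.4242 ms


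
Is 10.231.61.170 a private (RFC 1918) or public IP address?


RFC 1918 private ranges:
  10.0.0.0/8 (10.0.0.0 - 10.255.255.255)
  172.16.0.0/12 (172.16.0.0 - 172.31.255.255)
  192.168.0.0/16 (192.168.0.0 - 192.168.255.255)
Private (in 10.0.0.0/8)


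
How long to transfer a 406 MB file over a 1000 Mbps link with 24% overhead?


Effective throughput = 1000 * (1 - 24/100) = 760 Mbps
File size in Mb = 406 * 8 = 3248 Mb
Time = 3248 / 760
Time = 4.2737 seconds


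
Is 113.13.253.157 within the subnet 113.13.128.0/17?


Subnet network: 113.13.128.0
Test IP AND mask: 113.13.128.0
Yes, 113.13.253.157 is in 113.13.128.0/17


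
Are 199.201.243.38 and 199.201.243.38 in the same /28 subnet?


Mask: 255.255.255.240
199.201.243.38 AND mask = 199.201.243.32
199.201.243.38 AND mask = 199.201.243.32
Yes, same subnet (199.201.243.32)


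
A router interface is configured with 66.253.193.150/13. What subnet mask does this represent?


/13 means 13 network bits, 19 host bits
Binary: 11111111111110000000000000000000
Mask: 255.248.0.0


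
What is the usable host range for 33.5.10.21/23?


Network: 33.5.10.0
Broadcast: 33.5.11.255
First usable = network + 1
Last usable = broadcast - 1
Range: 33.5.10.1 to 33.5.11.254


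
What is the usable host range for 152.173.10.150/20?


Network: 152.173.0.0
Broadcast: 152.173.15.255
First usable = network + 1
Last usable = broadcast - 1
Range: 152.173.0.1 to 152.173.15.254


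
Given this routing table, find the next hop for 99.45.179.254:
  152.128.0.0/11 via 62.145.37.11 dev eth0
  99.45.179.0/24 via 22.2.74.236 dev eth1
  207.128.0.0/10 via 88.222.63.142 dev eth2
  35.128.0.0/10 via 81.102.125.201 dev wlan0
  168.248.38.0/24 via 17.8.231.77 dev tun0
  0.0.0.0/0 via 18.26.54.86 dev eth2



Longest prefix match for 99.45.179.254:
  /11 152.128.0.0: no
  /24 99.45.179.0: MATCH
  /10 207.128.0.0: no
  /10 35.128.0.0: no
  /24 168.248.38.0: no
  /0 0.0.0.0: MATCH
Selected: next-hop 22.2.74.236 via eth1 (matched /24)


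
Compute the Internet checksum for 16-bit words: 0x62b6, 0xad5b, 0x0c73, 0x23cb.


Sum all words (with carry folding):
+ 0x62b6 = 0x62b6
+ 0xad5b = 0x1012
+ 0x0c73 = 0x1c85
+ 0x23cb = 0x4050
One's complement: ~0x4050
Checksum = 0xbfaf


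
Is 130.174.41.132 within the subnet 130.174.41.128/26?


Subnet network: 130.174.41.128
Test IP AND mask: 130.174.41.128
Yes, 130.174.41.132 is in 130.174.41.128/26


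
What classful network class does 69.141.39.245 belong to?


First octet: 69
Binary: 01000101
0xxxxxxx -> Class A (1-126)
Class A, default mask 255.0.0.0 (/8)


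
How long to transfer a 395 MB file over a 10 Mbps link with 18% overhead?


Effective throughput = 10 * (1 - 18/100) = 8.2 Mbps
File size in Mb = 395 * 8 = 3160 Mb
Time = 3160 / 8.2
Time = 385.3659 seconds


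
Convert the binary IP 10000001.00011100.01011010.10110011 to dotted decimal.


10000001 = 129
00011100 = 28
01011010 = 90
10110011 = 179
IP: 129.28.90.179


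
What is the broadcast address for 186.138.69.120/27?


Network: 186.138.69.96/27
Host bits = 5
Set all host bits to 1:
Broadcast: 186.138.69.127


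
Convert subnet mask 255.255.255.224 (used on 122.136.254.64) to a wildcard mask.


Subnet mask: 255.255.255.224
Wildcard = 255.255.255.255 - subnet mask
255 - 255 = 0
255 - 255 = 0
255 - 255 = 0
255 - 224 = 31
Wildcard: 0.0.0.31


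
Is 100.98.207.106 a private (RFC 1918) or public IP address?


RFC 1918 private ranges:
  10.0.0.0/8 (10.0.0.0 - 10.255.255.255)
  172.16.0.0/12 (172.16.0.0 - 172.31.255.255)
  192.168.0.0/16 (192.168.0.0 - 192.168.255.255)
Public (not in any RFC 1918 range)


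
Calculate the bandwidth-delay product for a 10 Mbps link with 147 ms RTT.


BDP = bandwidth * RTT
= 10 Mbps * 147 ms
= 10 * 1e6 * 147 / 1000 bits
= 1470000 bits
= 183750 bytes
= 179.4434 KB
BDP = 1470000 bits (183750 bytes)


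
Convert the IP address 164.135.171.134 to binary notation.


164 = 10100100
135 = 10000111
171 = 10101011
134 = 10000110
Binary: 10100100.10000111.10101011.10000110


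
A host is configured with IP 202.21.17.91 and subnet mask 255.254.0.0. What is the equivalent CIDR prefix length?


Binary: 11111111.11111110.00000000.00000000
Count leading 1s
Prefix: /15


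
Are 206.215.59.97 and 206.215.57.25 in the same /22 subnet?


Mask: 255.255.252.0
206.215.59.97 AND mask = 206.215.56.0
206.215.57.25 AND mask = 206.215.56.0
Yes, same subnet (206.215.56.0)


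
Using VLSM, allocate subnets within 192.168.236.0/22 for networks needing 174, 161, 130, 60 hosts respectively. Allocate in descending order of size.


174 hosts -> /24 (254 usable): 192.168.236.0/24
161 hosts -> /24 (254 usable): 192.168.237.0/24
130 hosts -> /24 (254 usable): 192.168.238.0/24
60 hosts -> /26 (62 usable): 192.168.239.0/26
Allocation: 192.168.236.0/24 (174 hosts, 254 usable); 192.168.237.0/24 (161 hosts, 254 usable); 192.168.238.0/24 (130 hosts, 254 usable); 192.168.239.0/26 (60 hosts, 62 usable)


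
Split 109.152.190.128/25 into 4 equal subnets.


New prefix = 25 + 2 = 27
Each subnet has 32 addresses
  109.152.190.128/27
  109.152.190.160/27
  109.152.190.192/27
  109.152.190.224/27
Subnets: 109.152.190.128/27, 109.152.190.160/27, 109.152.190.192/27, 109.152.190.224/27


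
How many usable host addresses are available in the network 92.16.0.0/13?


Host bits = 32 - 13 = 19
Total addresses = 2^19 = 524288
Usable = total - 2 (network and broadcast)
Usable hosts: 524286


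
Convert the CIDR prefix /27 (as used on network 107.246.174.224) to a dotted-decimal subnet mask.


/27 means 27 network bits, 5 host bits
Binary: 11111111111111111111111111100000
Mask: 255.255.255.224


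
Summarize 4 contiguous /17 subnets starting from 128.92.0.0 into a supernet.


Original prefix: /17
Number of subnets: 4 = 2^2
New prefix = 17 - 2 = 15
Supernet: 128.92.0.0/15


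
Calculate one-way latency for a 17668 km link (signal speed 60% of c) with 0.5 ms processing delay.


Speed = 0.6 * 3e5 km/s = 180000 km/s
Propagation delay = 17668 / 180000 = 0.0982 s = 98.1556 ms
Processing delay = 0.5 ms
Total one-way latency = 98.6556 ms


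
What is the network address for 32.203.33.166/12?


IP:   00100000.11001011.00100001.10100110
Mask: 11111111.11110000.00000000.00000000
AND operation:
Net:  00100000.11000000.00000000.00000000
Network: 32.192.0.0/12


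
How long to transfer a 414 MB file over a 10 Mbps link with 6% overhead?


Effective throughput = 10 * (1 - 6/100) = 9.4 Mbps
File size in Mb = 414 * 8 = 3312 Mb
Time = 3312 / 9.4
Time = 352.3404 seconds


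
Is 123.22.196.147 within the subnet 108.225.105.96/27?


Subnet network: 108.225.105.96
Test IP AND mask: 123.22.196.128
No, 123.22.196.147 is not in 108.225.105.96/27


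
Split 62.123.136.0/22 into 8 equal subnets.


New prefix = 22 + 3 = 25
Each subnet has 128 addresses
  62.123.136.0/25
  62.123.136.128/25
  62.123.137.0/25
  62.123.137.128/25
  62.123.138.0/25
  62.123.138.128/25
  62.123.139.0/25
  62.123.139.128/25
Subnets: 62.123.136.0/25, 62.123.136.128/25, 62.123.137.0/25, 62.123.137.128/25, 62.123.138.0/25, 62.123.138.128/25, 62.123.139.0/25, 62.123.139.128/25


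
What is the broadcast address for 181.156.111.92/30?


Network: 181.156.111.92/30
Host bits = 2
Set all host bits to 1:
Broadcast: 181.156.111.95


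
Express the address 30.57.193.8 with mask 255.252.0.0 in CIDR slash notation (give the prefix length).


Binary: 11111111.11111100.00000000.00000000
Count leading 1s
Prefix: /14


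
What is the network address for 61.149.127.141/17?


IP:   00111101.10010101.01111111.10001101
Mask: 11111111.11111111.10000000.00000000
AND operation:
Net:  00111101.10010101.00000000.00000000
Network: 61.149.0.0/17


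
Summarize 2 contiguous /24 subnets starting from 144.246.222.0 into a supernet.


Original prefix: /24
Number of subnets: 2 = 2^1
New prefix = 24 - 1 = 23
Supernet: 144.246.222.0/23


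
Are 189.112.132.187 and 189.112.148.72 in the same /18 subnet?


Mask: 255.255.192.0
189.112.132.187 AND mask = 189.112.128.0
189.112.148.72 AND mask = 189.112.128.0
Yes, same subnet (189.112.128.0)


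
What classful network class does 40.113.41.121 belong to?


First octet: 40
Binary: 00101000
0xxxxxxx -> Class A (1-126)
Class A, default mask 255.0.0.0 (/8)


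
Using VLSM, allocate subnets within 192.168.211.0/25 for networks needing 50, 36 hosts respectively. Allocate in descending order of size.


50 hosts -> /26 (62 usable): 192.168.211.0/26
36 hosts -> /26 (62 usable): 192.168.211.64/26
Allocation: 192.168.211.0/26 (50 hosts, 62 usable); 192.168.211.64/26 (36 hosts, 62 usable)


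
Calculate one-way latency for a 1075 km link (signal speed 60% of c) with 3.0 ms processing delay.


Speed = 0.6 * 3e5 km/s = 180000 km/s
Propagation delay = 1075 / 180000 = 0.006 s = 5.9722 ms
Processing delay = 3.0 ms
Total one-way latency = 8.9722 ms


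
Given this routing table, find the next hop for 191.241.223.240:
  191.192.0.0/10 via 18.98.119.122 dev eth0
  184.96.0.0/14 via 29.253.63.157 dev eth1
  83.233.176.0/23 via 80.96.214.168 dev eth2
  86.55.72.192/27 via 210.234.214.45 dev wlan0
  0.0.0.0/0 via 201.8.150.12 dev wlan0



Longest prefix match for 191.241.223.240:
  /10 191.192.0.0: MATCH
  /14 184.96.0.0: no
  /23 83.233.176.0: no
  /27 86.55.72.192: no
  /0 0.0.0.0: MATCH
Selected: next-hop 18.98.119.122 via eth0 (matched /10)


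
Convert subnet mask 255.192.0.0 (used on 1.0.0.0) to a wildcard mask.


Subnet mask: 255.192.0.0
Wildcard = 255.255.255.255 - subnet mask
255 - 255 = 0
255 - 192 = 63
255 - 0 = 255
255 - 0 = 255
Wildcard: 0.63.255.255


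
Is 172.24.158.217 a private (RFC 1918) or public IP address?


RFC 1918 private ranges:
  10.0.0.0/8 (10.0.0.0 - 10.255.255.255)
  172.16.0.0/12 (172.16.0.0 - 172.31.255.255)
  192.168.0.0/16 (192.168.0.0 - 192.168.255.255)
Private (in 172.16.0.0/12)


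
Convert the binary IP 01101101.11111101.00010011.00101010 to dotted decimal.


01101101 = 109
11111101 = 253
00010011 = 19
00101010 = 42
IP: 109.253.19.42


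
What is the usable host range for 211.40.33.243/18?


Network: 211.40.0.0
Broadcast: 211.40.63.255
First usable = network + 1
Last usable = broadcast - 1
Range: 211.40.0.1 to 211.40.63.254


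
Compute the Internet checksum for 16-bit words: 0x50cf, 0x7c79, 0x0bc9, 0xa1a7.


Sum all words (with carry folding):
+ 0x50cf = 0x50cf
+ 0x7c79 = 0xcd48
+ 0x0bc9 = 0xd911
+ 0xa1a7 = 0x7ab9
One's complement: ~0x7ab9
Checksum = 0x8546


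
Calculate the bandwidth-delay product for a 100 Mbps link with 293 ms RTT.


BDP = bandwidth * RTT
= 100 Mbps * 293 ms
= 100 * 1e6 * 293 / 1000 bits
= 29300000 bits
= 3662500 bytes
= 3576.6602 KB
BDP = 29300000 bits (3662500 bytes)


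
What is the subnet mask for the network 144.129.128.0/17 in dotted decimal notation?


/17 means 17 network bits, 15 host bits
Binary: 11111111111111111000000000000000
Mask: 255.255.128.0


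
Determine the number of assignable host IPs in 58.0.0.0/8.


Host bits = 32 - 8 = 24
Total addresses = 2^24 = 16777216
Usable = total - 2 (network and broadcast)
Usable hosts: 16777214


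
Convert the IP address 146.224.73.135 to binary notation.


146 = 10010010
224 = 11100000
73 = 01001001
135 = 10000111
Binary: 10010010.11100000.01001001.10000111


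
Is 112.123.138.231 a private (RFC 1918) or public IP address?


RFC 1918 private ranges:
  10.0.0.0/8 (10.0.0.0 - 10.255.255.255)
  172.16.0.0/12 (172.16.0.0 - 172.31.255.255)
  192.168.0.0/16 (192.168.0.0 - 192.168.255.255)
Public (not in any RFC 1918 range)


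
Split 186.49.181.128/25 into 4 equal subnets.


New prefix = 25 + 2 = 27
Each subnet has 32 addresses
  186.49.181.128/27
  186.49.181.160/27
  186.49.181.192/27
  186.49.181.224/27
Subnets: 186.49.181.128/27, 186.49.181.160/27, 186.49.181.192/27, 186.49.181.224/27


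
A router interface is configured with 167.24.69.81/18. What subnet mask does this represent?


/18 means 18 network bits, 14 host bits
Binary: 11111111111111111100000000000000
Mask: 255.255.192.0


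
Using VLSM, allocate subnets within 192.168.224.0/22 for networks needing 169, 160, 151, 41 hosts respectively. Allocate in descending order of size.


169 hosts -> /24 (254 usable): 192.168.224.0/24
160 hosts -> /24 (254 usable): 192.168.225.0/24
151 hosts -> /24 (254 usable): 192.168.226.0/24
41 hosts -> /26 (62 usable): 192.168.227.0/26
Allocation: 192.168.224.0/24 (169 hosts, 254 usable); 192.168.225.0/24 (160 hosts, 254 usable); 192.168.226.0/24 (151 hosts, 254 usable); 192.168.227.0/26 (41 hosts, 62 usable)


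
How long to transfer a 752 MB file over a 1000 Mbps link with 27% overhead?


Effective throughput = 1000 * (1 - 27/100) = 730 Mbps
File size in Mb = 752 * 8 = 6016 Mb
Time = 6016 / 730
Time = 8.2411 seconds


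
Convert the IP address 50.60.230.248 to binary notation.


50 = 00110010
60 = 00111100
230 = 11100110
248 = 11111000
Binary: 00110010.00111100.11100110.11111000


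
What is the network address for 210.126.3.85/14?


IP:   11010010.01111110.00000011.01010101
Mask: 11111111.11111100.00000000.00000000
AND operation:
Net:  11010010.01111100.00000000.00000000
Network: 210.124.0.0/14


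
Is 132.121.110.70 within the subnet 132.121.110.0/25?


Subnet network: 132.121.110.0
Test IP AND mask: 132.121.110.0
Yes, 132.121.110.70 is in 132.121.110.0/25


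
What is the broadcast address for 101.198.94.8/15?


Network: 101.198.0.0/15
Host bits = 17
Set all host bits to 1:
Broadcast: 101.199.255.255


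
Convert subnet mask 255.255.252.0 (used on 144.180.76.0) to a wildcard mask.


Subnet mask: 255.255.252.0
Wildcard = 255.255.255.255 - subnet mask
255 - 255 = 0
255 - 255 = 0
255 - 252 = 3
255 - 0 = 255
Wildcard: 0.0.3.255


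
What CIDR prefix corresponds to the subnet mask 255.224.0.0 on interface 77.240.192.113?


Binary: 11111111.11100000.00000000.00000000
Count leading 1s
Prefix: /11


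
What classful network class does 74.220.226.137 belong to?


First octet: 74
Binary: 01001010
0xxxxxxx -> Class A (1-126)
Class A, default mask 255.0.0.0 (/8)


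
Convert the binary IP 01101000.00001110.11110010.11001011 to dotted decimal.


01101000 = 104
00001110 = 14
11110010 = 242
11001011 = 203
IP: 104.14.242.203


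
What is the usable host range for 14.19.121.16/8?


Network: 14.0.0.0
Broadcast: 14.255.255.255
First usable = network + 1
Last usable = broadcast - 1
Range: 14.0.0.1 to 14.255.255.254


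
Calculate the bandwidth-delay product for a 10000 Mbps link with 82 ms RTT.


BDP = bandwidth * RTT
= 10000 Mbps * 82 ms
= 10000 * 1e6 * 82 / 1000 bits
= 820000000 bits
= 102500000 bytes
= 100097.6562 KB
BDP = 820000000 bits (102500000 bytes)


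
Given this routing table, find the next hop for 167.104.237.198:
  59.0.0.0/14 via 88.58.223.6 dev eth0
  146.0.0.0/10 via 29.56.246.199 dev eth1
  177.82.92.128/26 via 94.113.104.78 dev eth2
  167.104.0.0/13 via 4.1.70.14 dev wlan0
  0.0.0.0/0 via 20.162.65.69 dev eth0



Longest prefix match for 167.104.237.198:
  /14 59.0.0.0: no
  /10 146.0.0.0: no
  /26 177.82.92.128: no
  /13 167.104.0.0: MATCH
  /0 0.0.0.0: MATCH
Selected: next-hop 4.1.70.14 via wlan0 (matched /13)


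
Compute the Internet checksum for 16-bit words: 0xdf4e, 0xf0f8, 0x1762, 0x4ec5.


Sum all words (with carry folding):
+ 0xdf4e = 0xdf4e
+ 0xf0f8 = 0xd047
+ 0x1762 = 0xe7a9
+ 0x4ec5 = 0x366f
One's complement: ~0x366f
Checksum = 0xc990


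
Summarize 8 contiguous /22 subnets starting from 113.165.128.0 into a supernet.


Original prefix: /22
Number of subnets: 8 = 2^3
New prefix = 22 - 3 = 19
Supernet: 113.165.128.0/19


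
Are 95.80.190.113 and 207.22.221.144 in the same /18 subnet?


Mask: 255.255.192.0
95.80.190.113 AND mask = 95.80.128.0
207.22.221.144 AND mask = 207.22.192.0
No, different subnets (95.80.128.0 vs 207.22.192.0)


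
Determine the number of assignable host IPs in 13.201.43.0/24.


Host bits = 32 - 24 = 8
Total addresses = 2^8 = 256
Usable = total - 2 (network and broadcast)
Usable hosts: 254


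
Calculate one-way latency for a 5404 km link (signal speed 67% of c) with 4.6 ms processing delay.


Speed = 0.67 * 3e5 km/s = 201000 km/s
Propagation delay = 5404 / 201000 = 0.0269 s = 26.8856 ms
Processing delay = 4.6 ms
Total one-way latency = 31.4856 ms


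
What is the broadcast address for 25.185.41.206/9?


Network: 25.128.0.0/9
Host bits = 23
Set all host bits to 1:
Broadcast: 25.255.255.255


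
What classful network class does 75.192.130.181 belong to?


First octet: 75
Binary: 01001011
0xxxxxxx -> Class A (1-126)
Class A, default mask 255.0.0.0 (/8)


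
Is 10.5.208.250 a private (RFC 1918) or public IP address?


RFC 1918 private ranges:
  10.0.0.0/8 (10.0.0.0 - 10.255.255.255)
  172.16.0.0/12 (172.16.0.0 - 172.31.255.255)
  192.168.0.0/16 (192.168.0.0 - 192.168.255.255)
Private (in 10.0.0.0/8)


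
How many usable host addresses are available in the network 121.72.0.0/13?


Host bits = 32 - 13 = 19
Total addresses = 2^19 = 524288
Usable = total - 2 (network and broadcast)
Usable hosts: 524286


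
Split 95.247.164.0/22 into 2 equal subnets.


New prefix = 22 + 1 = 23
Each subnet has 512 addresses
  95.247.164.0/23
  95.247.166.0/23
Subnets: 95.247.164.0/23, 95.247.166.0/23


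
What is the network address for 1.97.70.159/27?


IP:   00000001.01100001.01000110.10011111
Mask: 11111111.11111111.11111111.11100000
AND operation:
Net:  00000001.01100001.01000110.10000000
Network: 1.97.70.128/27


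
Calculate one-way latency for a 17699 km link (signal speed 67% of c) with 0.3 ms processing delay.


Speed = 0.67 * 3e5 km/s = 201000 km/s
Propagation delay = 17699 / 201000 = 0.0881 s = 88.0547 ms
Processing delay = 0.3 ms
Total one-way latency = 88.3547 ms


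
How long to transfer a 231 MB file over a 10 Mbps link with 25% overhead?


Effective throughput = 10 * (1 - 25/100) = 7.5 Mbps
File size in Mb = 231 * 8 = 1848 Mb
Time = 1848 / 7.5
Time = 246.4 seconds


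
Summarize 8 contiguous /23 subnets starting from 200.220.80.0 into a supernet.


Original prefix: /23
Number of subnets: 8 = 2^3
New prefix = 23 - 3 = 20
Supernet: 200.220.80.0/20


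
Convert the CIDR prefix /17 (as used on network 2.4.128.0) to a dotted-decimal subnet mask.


/17 means 17 network bits, 15 host bits
Binary: 11111111111111111000000000000000
Mask: 255.255.128.0


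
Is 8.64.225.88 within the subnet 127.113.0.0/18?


Subnet network: 127.113.0.0
Test IP AND mask: 8.64.192.0
No, 8.64.225.88 is not in 127.113.0.0/18


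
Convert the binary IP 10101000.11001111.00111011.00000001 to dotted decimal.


10101000 = 168
11001111 = 207
00111011 = 59
00000001 = 1
IP: 168.207.59.1


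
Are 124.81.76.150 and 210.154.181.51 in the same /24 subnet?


Mask: 255.255.255.0
124.81.76.150 AND mask = 124.81.76.0
210.154.181.51 AND mask = 210.154.181.0
No, different subnets (124.81.76.0 vs 210.154.181.0)


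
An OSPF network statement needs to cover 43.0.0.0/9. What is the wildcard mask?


Subnet mask: 255.128.0.0
Wildcard = 255.255.255.255 - subnet mask
255 - 255 = 0
255 - 128 = 127
255 - 0 = 255
255 - 0 = 255
Wildcard: 0.127.255.255


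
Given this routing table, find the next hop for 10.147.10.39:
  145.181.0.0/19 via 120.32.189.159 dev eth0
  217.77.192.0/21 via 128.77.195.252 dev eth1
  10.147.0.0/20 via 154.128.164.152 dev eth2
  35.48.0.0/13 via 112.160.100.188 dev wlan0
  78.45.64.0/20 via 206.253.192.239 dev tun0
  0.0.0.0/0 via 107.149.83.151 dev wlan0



Longest prefix match for 10.147.10.39:
  /19 145.181.0.0: no
  /21 217.77.192.0: no
  /20 10.147.0.0: MATCH
  /13 35.48.0.0: no
  /20 78.45.64.0: no
  /0 0.0.0.0: MATCH
Selected: next-hop 154.128.164.152 via eth2 (matched /20)


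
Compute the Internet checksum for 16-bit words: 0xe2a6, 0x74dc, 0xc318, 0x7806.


Sum all words (with carry folding):
+ 0xe2a6 = 0xe2a6
+ 0x74dc = 0x5783
+ 0xc318 = 0x1a9c
+ 0x7806 = 0x92a2
One's complement: ~0x92a2
Checksum = 0x6d5d


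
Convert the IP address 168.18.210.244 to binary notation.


168 = 10101000
18 = 00010010
210 = 11010010
244 = 11110100
Binary: 10101000.00010010.11010010.11110100
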